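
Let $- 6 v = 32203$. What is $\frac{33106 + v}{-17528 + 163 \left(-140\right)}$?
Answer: $- \frac{166433}{242088} \approx -0.68749$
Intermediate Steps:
$v = - \frac{32203}{6}$ ($v = \left(- \frac{1}{6}\right) 32203 = - \frac{32203}{6} \approx -5367.2$)
$\frac{33106 + v}{-17528 + 163 \left(-140\right)} = \frac{33106 - \frac{32203}{6}}{-17528 + 163 \left(-140\right)} = \frac{166433}{6 \left(-17528 - 22820\right)} = \frac{166433}{6 \left(-40348\right)} = \frac{166433}{6} \left(- \frac{1}{40348}\right) = - \frac{166433}{242088}$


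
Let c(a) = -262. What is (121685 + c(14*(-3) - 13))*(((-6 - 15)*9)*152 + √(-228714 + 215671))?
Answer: -3488239944 + 121423*I*√13043 ≈ -3.4882e+9 + 1.3867e+7*I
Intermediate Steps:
(121685 + c(14*(-3) - 13))*(((-6 - 15)*9)*152 + √(-228714 + 215671)) = (121685 - 262)*(((-6 - 15)*9)*152 + √(-228714 + 215671)) = 121423*(-21*9*152 + √(-13043)) = 121423*(-189*152 + I*√13043) = 121423*(-28728 + I*√13043) = -3488239944 + 121423*I*√13043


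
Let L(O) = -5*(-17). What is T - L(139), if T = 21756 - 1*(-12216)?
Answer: 33887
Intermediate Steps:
T = 33972 (T = 21756 + 12216 = 33972)
L(O) = 85
T - L(139) = 33972 - 1*85 = 33972 - 85 = 33887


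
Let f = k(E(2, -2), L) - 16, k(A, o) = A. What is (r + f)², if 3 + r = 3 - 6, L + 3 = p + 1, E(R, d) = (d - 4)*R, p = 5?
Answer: 1156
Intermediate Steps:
E(R, d) = R*(-4 + d) (E(R, d) = (-4 + d)*R = R*(-4 + d))
L = 3 (L = -3 + (5 + 1) = -3 + 6 = 3)
r = -6 (r = -3 + (3 - 6) = -3 - 3 = -6)
f = -28 (f = 2*(-4 - 2) - 16 = 2*(-6) - 16 = -12 - 16 = -28)
(r + f)² = (-6 - 28)² = (-34)² = 1156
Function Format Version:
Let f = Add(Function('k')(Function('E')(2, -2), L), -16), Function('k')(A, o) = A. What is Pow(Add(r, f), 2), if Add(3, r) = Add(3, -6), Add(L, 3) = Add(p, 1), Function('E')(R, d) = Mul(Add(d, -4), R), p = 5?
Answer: 1156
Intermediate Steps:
Function('E')(R, d) = Mul(R, Add(-4, d)) (Function('E')(R, d) = Mul(Add(-4, d), R) = Mul(R, Add(-4, d)))
L = 3 (L = Add(-3, Add(5, 1)) = Add(-3, 6) = 3)
r = -6 (r = Add(-3, Add(3, -6)) = Add(-3, -3) = -6)
f = -28 (f = Add(Mul(2, Add(-4, -2)), -16) = Add(Mul(2, -6), -16) = Add(-12, -16) = -28)
Pow(Add(r, f), 2) = Pow(Add(-6, -28), 2) = Pow(-34, 2) = 1156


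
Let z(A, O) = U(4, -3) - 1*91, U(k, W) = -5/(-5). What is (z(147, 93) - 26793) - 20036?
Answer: -46919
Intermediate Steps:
U(k, W) = 1 (U(k, W) = -5*(-⅕) = 1)
z(A, O) = -90 (z(A, O) = 1 - 1*91 = 1 - 91 = -90)
(z(147, 93) - 26793) - 20036 = (-90 - 26793) - 20036 = -26883 - 20036 = -46919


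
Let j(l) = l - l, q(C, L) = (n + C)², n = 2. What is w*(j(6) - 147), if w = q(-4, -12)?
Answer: -588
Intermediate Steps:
q(C, L) = (2 + C)²
j(l) = 0
w = 4 (w = (2 - 4)² = (-2)² = 4)
w*(j(6) - 147) = 4*(0 - 147) = 4*(-147) = -588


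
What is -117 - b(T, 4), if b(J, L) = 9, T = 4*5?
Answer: -126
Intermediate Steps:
T = 20
-117 - b(T, 4) = -117 - 1*9 = -117 - 9 = -126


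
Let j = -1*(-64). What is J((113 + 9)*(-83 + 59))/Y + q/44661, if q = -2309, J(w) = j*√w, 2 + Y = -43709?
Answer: -2309/44661 - 256*I*√183/43711 ≈ -0.051701 - 0.079227*I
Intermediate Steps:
j = 64
Y = -43711 (Y = -2 - 43709 = -43711)
J(w) = 64*√w
J((113 + 9)*(-83 + 59))/Y + q/44661 = (64*√((113 + 9)*(-83 + 59)))/(-43711) - 2309/44661 = (64*√(122*(-24)))*(-1/43711) - 2309*1/44661 = (64*√(-2928))*(-1/43711) - 2309/44661 = (64*(4*I*√183))*(-1/43711) - 2309/44661 = (256*I*√183)*(-1/43711) - 2309/44661 = -256*I*√183/43711 - 2309/44661 = -2309/44661 - 256*I*√183/43711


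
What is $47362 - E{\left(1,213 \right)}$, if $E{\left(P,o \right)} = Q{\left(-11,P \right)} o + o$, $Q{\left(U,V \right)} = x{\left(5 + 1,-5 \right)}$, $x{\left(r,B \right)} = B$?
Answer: $48214$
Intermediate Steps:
$Q{\left(U,V \right)} = -5$
$E{\left(P,o \right)} = - 4 o$ ($E{\left(P,o \right)} = - 5 o + o = - 4 o$)
$47362 - E{\left(1,213 \right)} = 47362 - \left(-4\right) 213 = 47362 - -852 = 47362 + 852 = 48214$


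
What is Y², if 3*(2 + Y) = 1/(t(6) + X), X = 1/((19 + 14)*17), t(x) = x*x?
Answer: 1616602849/407918809 ≈ 3.9631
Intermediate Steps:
t(x) = x²
X = 1/561 (X = (1/17)/33 = (1/33)*(1/17) = 1/561 ≈ 0.0017825)
Y = -40207/20197 (Y = -2 + 1/(3*(6² + 1/561)) = -2 + 1/(3*(36 + 1/561)) = -2 + 1/(3*(20197/561)) = -2 + (⅓)*(561/20197) = -2 + 187/20197 = -40207/20197 ≈ -1.9907)
Y² = (-40207/20197)² = 1616602849/407918809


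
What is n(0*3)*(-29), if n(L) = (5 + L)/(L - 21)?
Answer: 145/21 ≈ 6.9048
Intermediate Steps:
n(L) = (5 + L)/(-21 + L)
n(0*3)*(-29) = ((5 + 0*3)/(-21 + 0*3))*(-29) = ((5 + 0)/(-21 + 0))*(-29) = (5/(-21))*(-29) = -1/21*5*(-29) = -5/21*(-29) = 145/21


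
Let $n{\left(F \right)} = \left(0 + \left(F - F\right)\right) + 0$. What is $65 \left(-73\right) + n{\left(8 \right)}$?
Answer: $-4745$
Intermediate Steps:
$n{\left(F \right)} = 0$ ($n{\left(F \right)} = \left(0 + 0\right) + 0 = 0 + 0 = 0$)
$65 \left(-73\right) + n{\left(8 \right)} = 65 \left(-73\right) + 0 = -4745 + 0 = -4745$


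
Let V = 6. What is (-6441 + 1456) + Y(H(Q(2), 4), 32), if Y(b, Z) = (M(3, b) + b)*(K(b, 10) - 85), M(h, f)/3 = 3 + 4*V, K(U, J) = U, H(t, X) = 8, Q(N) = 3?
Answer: -11838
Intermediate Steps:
M(h, f) = 81 (M(h, f) = 3*(3 + 4*6) = 3*(3 + 24) = 3*27 = 81)
Y(b, Z) = (-85 + b)*(81 + b) (Y(b, Z) = (81 + b)*(b - 85) = (81 + b)*(-85 + b) = (-85 + b)*(81 + b))
(-6441 + 1456) + Y(H(Q(2), 4), 32) = (-6441 + 1456) + (-6885 + 8² - 4*8) = -4985 + (-6885 + 64 - 32) = -4985 - 6853 = -11838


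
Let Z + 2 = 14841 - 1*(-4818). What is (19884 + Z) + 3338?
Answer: 42879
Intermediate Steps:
Z = 19657 (Z = -2 + (14841 - 1*(-4818)) = -2 + (14841 + 4818) = -2 + 19659 = 19657)
(19884 + Z) + 3338 = (19884 + 19657) + 3338 = 39541 + 3338 = 42879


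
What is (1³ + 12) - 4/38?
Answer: 245/19 ≈ 12.895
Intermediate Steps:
(1³ + 12) - 4/38 = (1 + 12) - 4*1/38 = 13 - 2/19 = 245/19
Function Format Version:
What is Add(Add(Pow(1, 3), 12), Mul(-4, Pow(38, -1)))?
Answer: Rational(245, 19) ≈ 12.895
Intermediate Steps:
Add(Add(Pow(1, 3), 12), Mul(-4, Pow(38, -1))) = Add(Add(1, 12), Mul(-4, Rational(1, 38))) = Add(13, Rational(-2, 19)) = Rational(245, 19)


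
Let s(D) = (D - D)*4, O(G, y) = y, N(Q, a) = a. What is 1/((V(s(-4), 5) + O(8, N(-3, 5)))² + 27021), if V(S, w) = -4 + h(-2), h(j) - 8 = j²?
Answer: 1/27190 ≈ 3.6778e-5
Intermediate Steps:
h(j) = 8 + j²
s(D) = 0 (s(D) = 0*4 = 0)
V(S, w) = 8 (V(S, w) = -4 + (8 + (-2)²) = -4 + (8 + 4) = -4 + 12 = 8)
1/((V(s(-4), 5) + O(8, N(-3, 5)))² + 27021) = 1/((8 + 5)² + 27021) = 1/(13² + 27021) = 1/(169 + 27021) = 1/27190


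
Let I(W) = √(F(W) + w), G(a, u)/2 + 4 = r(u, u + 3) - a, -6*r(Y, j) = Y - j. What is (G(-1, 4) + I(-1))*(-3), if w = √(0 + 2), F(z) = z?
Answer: 15 - 3*√(-1 + √2) ≈ 13.069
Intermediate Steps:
r(Y, j) = -Y/6 + j/6 (r(Y, j) = -(Y - j)/6 = -Y/6 + j/6)
w = √2 ≈ 1.4142
G(a, u) = -7 - 2*a (G(a, u) = -8 + 2*((-u/6 + (u + 3)/6) - a) = -8 + 2*((-u/6 + (3 + u)/6) - a) = -8 + 2*((-u/6 + (½ + u/6)) - a) = -8 + 2*(½ - a) = -8 + (1 - 2*a) = -7 - 2*a)
I(W) = √(W + √2)
(G(-1, 4) + I(-1))*(-3) = ((-7 - 2*(-1)) + √(-1 + √2))*(-3) = ((-7 + 2) + √(-1 + √2))*(-3) = (-5 + √(-1 + √2))*(-3) = 15 - 3*√(-1 + √2)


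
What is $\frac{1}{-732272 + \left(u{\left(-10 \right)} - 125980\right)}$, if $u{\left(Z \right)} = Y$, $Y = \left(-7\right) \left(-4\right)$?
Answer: $- \frac{1}{858224} \approx -1.1652 \cdot 10^{-6}$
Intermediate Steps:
$Y = 28$
$u{\left(Z \right)} = 28$
$\frac{1}{-732272 + \left(u{\left(-10 \right)} - 125980\right)} = \frac{1}{-732272 + \left(28 - 125980\right)} = \frac{1}{-732272 - 125952} = \frac{1}{-858224} = - \frac{1}{858224}$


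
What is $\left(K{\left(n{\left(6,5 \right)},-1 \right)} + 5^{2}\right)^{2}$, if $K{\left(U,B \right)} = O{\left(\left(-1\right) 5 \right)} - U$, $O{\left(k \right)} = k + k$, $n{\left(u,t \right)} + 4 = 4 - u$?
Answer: $441$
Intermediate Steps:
$n{\left(u,t \right)} = - u$ ($n{\left(u,t \right)} = -4 - \left(-4 + u\right) = - u$)
$O{\left(k \right)} = 2 k$
$K{\left(U,B \right)} = -10 - U$ ($K{\left(U,B \right)} = 2 \left(\left(-1\right) 5\right) - U = 2 \left(-5\right) - U = -10 - U$)
$\left(K{\left(n{\left(6,5 \right)},-1 \right)} + 5^{2}\right)^{2} = \left(\left(-10 - \left(-1\right) 6\right) + 5^{2}\right)^{2} = \left(\left(-10 - -6\right) + 25\right)^{2} = \left(\left(-10 + 6\right) + 25\right)^{2} = \left(-4 + 25\right)^{2} = 21^{2} = 441$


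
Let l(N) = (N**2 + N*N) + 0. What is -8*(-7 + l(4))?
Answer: -200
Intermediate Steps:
l(N) = 2*N**2 (l(N) = (N**2 + N**2) + 0 = 2*N**2 + 0 = 2*N**2)
-8*(-7 + l(4)) = -8*(-7 + 2*4**2) = -8*(-7 + 2*16) = -8*(-7 + 32) = -8*25 = -200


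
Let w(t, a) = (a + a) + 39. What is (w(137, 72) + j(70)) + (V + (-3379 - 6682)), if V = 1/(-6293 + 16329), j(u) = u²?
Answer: -49959207/10036 ≈ -4978.0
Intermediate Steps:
w(t, a) = 39 + 2*a (w(t, a) = 2*a + 39 = 39 + 2*a)
V = 1/10036 ≈ 9.9641e-5
(w(137, 72) + j(70)) + (V + (-3379 - 6682)) = ((39 + 2*72) + 70²) + (1/10036 + (-3379 - 6682)) = ((39 + 144) + 4900) + (1/10036 - 10061) = (183 + 4900) - 100972195/10036 = 5083 - 100972195/10036 = -49959207/10036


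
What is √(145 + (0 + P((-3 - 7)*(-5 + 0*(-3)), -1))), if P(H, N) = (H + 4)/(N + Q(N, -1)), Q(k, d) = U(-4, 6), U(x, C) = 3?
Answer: 2*√43 ≈ 13.115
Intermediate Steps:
Q(k, d) = 3
P(H, N) = (4 + H)/(3 + N) (P(H, N) = (H + 4)/(N + 3) = (4 + H)/(3 + N))
√(145 + (0 + P((-3 - 7)*(-5 + 0*(-3)), -1))) = √(145 + (0 + (4 + (-3 - 7)*(-5 + 0*(-3)))/(3 - 1))) = √(145 + (0 + (4 - 10*(-5 + 0))/2)) = √(145 + (0 + (4 - 10*(-5))/2)) = √(145 + (0 + (4 + 50)/2)) = √(145 + (0 + (½)*54)) = √(145 + (0 + 27)) = √(145 + 27) = √172 = 2*√43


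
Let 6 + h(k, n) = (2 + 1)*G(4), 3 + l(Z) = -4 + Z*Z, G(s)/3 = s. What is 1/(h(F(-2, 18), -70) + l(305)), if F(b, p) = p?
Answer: 1/93048 ≈ 1.0747e-5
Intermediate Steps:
G(s) = 3*s
l(Z) = -7 + Z**2 (l(Z) = -3 + (-4 + Z*Z) = -3 + (-4 + Z**2) = -7 + Z**2)
h(k, n) = 30 (h(k, n) = -6 + (2 + 1)*(3*4) = -6 + 3*12 = -6 + 36 = 30)
1/(h(F(-2, 18), -70) + l(305)) = 1/(30 + (-7 + 305**2)) = 1/(30 + (-7 + 93025)) = 1/(30 + 93018) = 1/93048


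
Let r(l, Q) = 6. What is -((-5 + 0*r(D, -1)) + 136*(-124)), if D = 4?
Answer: 16869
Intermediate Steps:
-((-5 + 0*r(D, -1)) + 136*(-124)) = -((-5 + 0*6) + 136*(-124)) = -((-5 + 0) - 16864) = -(-5 - 16864) = -1*(-16869) = 16869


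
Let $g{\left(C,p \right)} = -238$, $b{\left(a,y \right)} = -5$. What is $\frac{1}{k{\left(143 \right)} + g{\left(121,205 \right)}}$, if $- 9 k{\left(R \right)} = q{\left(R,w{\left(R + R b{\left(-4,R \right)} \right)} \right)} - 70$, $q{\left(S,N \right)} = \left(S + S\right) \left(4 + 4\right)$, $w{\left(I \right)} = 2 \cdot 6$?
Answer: $- \frac{9}{4360} \approx -0.0020642$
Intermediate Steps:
$w{\left(I \right)} = 12$
$q{\left(S,N \right)} = 16 S$ ($q{\left(S,N \right)} = 2 S 8 = 16 S$)
$k{\left(R \right)} = \frac{70}{9} - \frac{16 R}{9}$ ($k{\left(R \right)} = - \frac{16 R - 70}{9} = - \frac{-70 + 16 R}{9} = \frac{70}{9} - \frac{16 R}{9}$)
$\frac{1}{k{\left(143 \right)} + g{\left(121,205 \right)}} = \frac{1}{\left(\frac{70}{9} - \frac{2288}{9}\right) - 238} = \frac{1}{- \frac{2218}{9} - 238} = \frac{1}{- \frac{4360}{9}} = - \frac{9}{4360}$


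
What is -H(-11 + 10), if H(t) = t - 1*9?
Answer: 10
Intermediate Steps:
H(t) = -9 + t (H(t) = t - 9 = -9 + t)
-H(-11 + 10) = -(-9 + (-11 + 10)) = -(-9 - 1) = -1*(-10) = 10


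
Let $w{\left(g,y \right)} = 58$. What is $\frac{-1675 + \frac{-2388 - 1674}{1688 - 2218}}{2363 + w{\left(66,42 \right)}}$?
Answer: $- \frac{441844}{641565} \approx -0.6887$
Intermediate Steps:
$\frac{-1675 + \frac{-2388 - 1674}{1688 - 2218}}{2363 + w{\left(66,42 \right)}} = \frac{-1675 + \frac{-2388 - 1674}{1688 - 2218}}{2363 + 58} = \frac{-1675 - \frac{4062}{-530}}{2421} = \left(-1675 - - \frac{2031}{265}\right) \frac{1}{2421} = \left(-1675 + \frac{2031}{265}\right) \frac{1}{2421} = \left(- \frac{441844}{265}\right) \frac{1}{2421} = - \frac{441844}{641565}$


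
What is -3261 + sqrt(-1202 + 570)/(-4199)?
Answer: -3261 - 2*I*sqrt(158)/4199 ≈ -3261.0 - 0.005987*I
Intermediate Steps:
-3261 + sqrt(-1202 + 570)/(-4199) = -3261 + sqrt(-632)*(-1/4199) = -3261 + (2*I*sqrt(158))*(-1/4199) = -3261 - 2*I*sqrt(158)/4199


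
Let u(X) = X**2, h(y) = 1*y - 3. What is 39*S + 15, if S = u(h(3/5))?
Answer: 5991/25 ≈ 239.64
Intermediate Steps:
h(y) = -3 + y (h(y) = y - 3 = -3 + y)
S = 144/25 (S = (-3 + 3/5)**2 = (-12/5)**2 = 144/25 ≈ 5.7600)
39*S + 15 = 39*(144/25) + 15 = 5616/25 + 15 = 5991/25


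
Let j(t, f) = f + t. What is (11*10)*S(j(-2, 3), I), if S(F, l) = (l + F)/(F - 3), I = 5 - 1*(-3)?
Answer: -495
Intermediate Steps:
I = 8 (I = 5 + 3 = 8)
S(F, l) = (F + l)/(-3 + F)
(11*10)*S(j(-2, 3), I) = (11*10)*(((3 - 2) + 8)/(-3 + (3 - 2))) = 110*((1 + 8)/(-3 + 1)) = 110*(9/(-2)) = 110*(-1/2*9) = 110*(-9/2) = -495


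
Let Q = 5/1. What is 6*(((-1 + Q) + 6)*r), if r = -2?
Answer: -120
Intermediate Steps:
Q = 5 (Q = 5*1 = 5)
6*(((-1 + Q) + 6)*r) = 6*(((-1 + 5) + 6)*(-2)) = 6*((4 + 6)*(-2)) = 6*(10*(-2)) = 6*(-20) = -120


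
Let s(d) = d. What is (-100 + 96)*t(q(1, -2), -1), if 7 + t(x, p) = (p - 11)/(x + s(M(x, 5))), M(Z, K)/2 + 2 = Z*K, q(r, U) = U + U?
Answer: 27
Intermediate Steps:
q(r, U) = 2*U
M(Z, K) = -4 + 2*K*Z (M(Z, K) = -4 + 2*(Z*K) = -4 + 2*(K*Z) = -4 + 2*K*Z)
t(x, p) = -7 + (-11 + p)/(-4 + 11*x) (t(x, p) = -7 + (p - 11)/(x + (-4 + 2*5*x)) = -7 + (-11 + p)/(x + (-4 + 10*x)) = -7 + (-11 + p)/(-4 + 11*x))
(-100 + 96)*t(q(1, -2), -1) = (-100 + 96)*((17 - 1 - 154*(-2))/(-4 + 11*(2*(-2)))) = -4*(17 - 1 - 77*(-4))/(-4 + 11*(-4)) = -4*(17 - 1 + 308)/(-4 - 44) = -4*324/(-48) = -(-1)*324/12 = -4*(-27/4) = 27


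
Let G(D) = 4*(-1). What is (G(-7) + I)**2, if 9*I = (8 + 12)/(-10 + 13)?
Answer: 7744/729 ≈ 10.623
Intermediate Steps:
G(D) = -4
I = 20/27 (I = ((8 + 12)/(-10 + 13))/9 = (20/3)/9 = (20*(1/3))/9 = (1/9)*(20/3) = 20/27 ≈ 0.74074)
(G(-7) + I)**2 = (-4 + 20/27)**2 = (-88/27)**2 = 7744/729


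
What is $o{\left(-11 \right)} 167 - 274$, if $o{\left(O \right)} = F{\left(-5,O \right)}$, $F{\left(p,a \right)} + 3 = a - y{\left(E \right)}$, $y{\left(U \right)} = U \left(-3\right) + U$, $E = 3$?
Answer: $-1610$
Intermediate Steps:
$y{\left(U \right)} = - 2 U$ ($y{\left(U \right)} = - 3 U + U = - 2 U$)
$F{\left(p,a \right)} = 3 + a$ ($F{\left(p,a \right)} = -3 + \left(a - \left(-2\right) 3\right) = -3 + \left(a - -6\right) = -3 + \left(a + 6\right) = -3 + \left(6 + a\right) = 3 + a$)
$o{\left(O \right)} = 3 + O$
$o{\left(-11 \right)} 167 - 274 = \left(3 - 11\right) 167 - 274 = \left(-8\right) 167 - 274 = -1336 - 274 = -1610$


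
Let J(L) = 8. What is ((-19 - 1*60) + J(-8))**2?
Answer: 5041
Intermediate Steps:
((-19 - 1*60) + J(-8))**2 = ((-19 - 1*60) + 8)**2 = ((-19 - 60) + 8)**2 = (-79 + 8)**2 = (-71)**2 = 5041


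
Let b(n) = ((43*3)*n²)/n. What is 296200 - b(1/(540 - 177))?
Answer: 35840157/121 ≈ 2.9620e+5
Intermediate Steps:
b(n) = 129*n (b(n) = (129*n²)/n = 129*n)
296200 - b(1/(540 - 177)) = 296200 - 129/(540 - 177) = 296200 - 129/363 = 296200 - 1*43/121 = 296200 - 43/121 = 35840157/121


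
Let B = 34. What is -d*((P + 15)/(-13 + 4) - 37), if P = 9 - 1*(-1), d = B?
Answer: 12172/9 ≈ 1352.4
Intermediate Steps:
d = 34
P = 10 (P = 9 + 1 = 10)
-d*((P + 15)/(-13 + 4) - 37) = -34*((10 + 15)/(-13 + 4) - 37) = -34*(25/(-9) - 37) = -34*(25*(-1/9) - 37) = -34*(-25/9 - 37) = -34*(-358)/9 = -1*(-12172/9) = 12172/9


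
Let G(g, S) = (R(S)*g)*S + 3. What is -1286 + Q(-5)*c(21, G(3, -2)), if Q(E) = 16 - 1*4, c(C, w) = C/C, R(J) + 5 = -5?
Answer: -1274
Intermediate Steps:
R(J) = -10 (R(J) = -5 - 5 = -10)
G(g, S) = 3 - 10*S*g (G(g, S) = (-10*g)*S + 3 = -10*S*g + 3 = 3 - 10*S*g)
c(C, w) = 1
Q(E) = 12 (Q(E) = 16 - 4 = 12)
-1286 + Q(-5)*c(21, G(3, -2)) = -1286 + 12*1 = -1286 + 12 = -1274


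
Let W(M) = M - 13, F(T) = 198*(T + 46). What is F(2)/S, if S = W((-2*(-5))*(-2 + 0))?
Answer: -288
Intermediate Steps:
F(T) = 9108 + 198*T (F(T) = 198*(46 + T) = 9108 + 198*T)
W(M) = -13 + M
S = -33 (S = -13 + (-2*(-5))*(-2 + 0) = -13 + 10*(-2) = -13 - 20 = -33)
F(2)/S = (9108 + 198*2)/(-33) = (9108 + 396)*(-1/33) = 9504*(-1/33) = -288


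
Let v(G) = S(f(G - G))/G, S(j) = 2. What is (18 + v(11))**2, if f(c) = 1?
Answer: 40000/121 ≈ 330.58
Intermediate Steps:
v(G) = 2/G
(18 + v(11))**2 = (18 + 2/11)**2 = (200/11)**2 = 40000/121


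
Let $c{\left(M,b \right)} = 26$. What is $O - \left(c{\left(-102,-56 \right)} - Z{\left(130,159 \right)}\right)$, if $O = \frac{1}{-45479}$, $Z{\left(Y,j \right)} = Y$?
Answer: $\frac{4729815}{45479} \approx 104.0$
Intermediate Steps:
$O = - \frac{1}{45479} \approx -2.1988 \cdot 10^{-5}$
$O - \left(c{\left(-102,-56 \right)} - Z{\left(130,159 \right)}\right) = - \frac{1}{45479} - \left(26 - 130\right) = - \frac{1}{45479} - -104 = - \frac{1}{45479} + 104 = \frac{4729815}{45479}$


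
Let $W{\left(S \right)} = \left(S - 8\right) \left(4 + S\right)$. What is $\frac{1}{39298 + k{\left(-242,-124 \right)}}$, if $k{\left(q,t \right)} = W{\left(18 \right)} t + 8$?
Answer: $\frac{1}{12026} \approx 8.3153 \cdot 10^{-5}$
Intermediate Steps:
$W{\left(S \right)} = \left(-8 + S\right) \left(4 + S\right)$
$k{\left(q,t \right)} = 8 + 220 t$ ($k{\left(q,t \right)} = \left(-32 + 18^{2} - 72\right) t + 8 = \left(-32 + 324 - 72\right) t + 8 = 220 t + 8 = 8 + 220 t$)
$\frac{1}{39298 + k{\left(-242,-124 \right)}} = \frac{1}{39298 + \left(8 + 220 \left(-124\right)\right)} = \frac{1}{39298 + \left(8 - 27280\right)} = \frac{1}{39298 - 27272} = \frac{1}{12026}$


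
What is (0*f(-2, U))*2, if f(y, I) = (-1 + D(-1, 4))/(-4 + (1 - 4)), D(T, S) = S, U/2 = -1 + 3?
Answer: 0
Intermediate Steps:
U = 4 (U = 2*(-1 + 3) = 2*2 = 4)
f(y, I) = -3/7 (f(y, I) = (-1 + 4)/(-4 + (1 - 4)) = 3/(-4 - 3) = 3/(-7) = 3*(-1/7) = -3/7)
(0*f(-2, U))*2 = (0*(-3/7))*2 = 0*2 = 0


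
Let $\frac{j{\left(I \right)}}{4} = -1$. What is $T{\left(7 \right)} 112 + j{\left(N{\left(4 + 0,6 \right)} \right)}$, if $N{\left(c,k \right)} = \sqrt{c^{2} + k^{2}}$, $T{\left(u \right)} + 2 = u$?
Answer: $556$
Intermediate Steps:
$T{\left(u \right)} = -2 + u$
$j{\left(I \right)} = -4$ ($j{\left(I \right)} = 4 \left(-1\right) = -4$)
$T{\left(7 \right)} 112 + j{\left(N{\left(4 + 0,6 \right)} \right)} = \left(-2 + 7\right) 112 - 4 = 5 \cdot 112 - 4 = 560 - 4 = 556$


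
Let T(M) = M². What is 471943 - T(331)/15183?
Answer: 7165401008/15183 ≈ 4.7194e+5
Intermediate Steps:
471943 - T(331)/15183 = 471943 - 331²/15183 = 471943 - 109561/15183 = 7165401008/15183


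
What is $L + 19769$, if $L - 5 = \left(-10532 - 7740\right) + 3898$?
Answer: $5400$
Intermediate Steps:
$L = -14369$ ($L = 5 + \left(\left(-10532 - 7740\right) + 3898\right) = 5 + \left(-18272 + 3898\right) = 5 - 14374 = -14369$)
$L + 19769 = -14369 + 19769 = 5400$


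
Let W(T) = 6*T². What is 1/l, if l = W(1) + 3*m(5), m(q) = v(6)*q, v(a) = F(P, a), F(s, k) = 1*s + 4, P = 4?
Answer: 1/126 ≈ 0.0079365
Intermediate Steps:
F(s, k) = 4 + s (F(s, k) = s + 4 = 4 + s)
v(a) = 8 (v(a) = 4 + 4 = 8)
m(q) = 8*q
l = 126 (l = 6*1² + 3*(8*5) = 6*1 + 3*40 = 6 + 120 = 126)
1/l = 1/126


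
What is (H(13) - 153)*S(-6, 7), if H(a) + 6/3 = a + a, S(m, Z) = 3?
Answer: -387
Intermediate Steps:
H(a) = -2 + 2*a (H(a) = -2 + (a + a) = -2 + 2*a)
(H(13) - 153)*S(-6, 7) = ((-2 + 2*13) - 153)*3 = ((-2 + 26) - 153)*3 = (24 - 153)*3 = -129*3 = -387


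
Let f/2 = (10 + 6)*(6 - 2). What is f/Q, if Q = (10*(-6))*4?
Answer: -8/15 ≈ -0.53333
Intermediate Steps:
Q = -240 (Q = -60*4 = -240)
f = 128 (f = 2*((10 + 6)*(6 - 2)) = 2*(16*4) = 2*64 = 128)
f/Q = 128/(-240) = 128*(-1/240) = -8/15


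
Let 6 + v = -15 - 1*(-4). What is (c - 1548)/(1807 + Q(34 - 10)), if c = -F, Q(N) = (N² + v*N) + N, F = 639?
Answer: -2187/1999 ≈ -1.0940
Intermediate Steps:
v = -17 (v = -6 + (-15 - 1*(-4)) = -6 + (-15 + 4) = -6 - 11 = -17)
Q(N) = N² - 16*N (Q(N) = (N² - 17*N) + N = N² - 16*N)
c = -639 (c = -1*639 = -639)
(c - 1548)/(1807 + Q(34 - 10)) = (-639 - 1548)/(1807 + (34 - 10)*(-16 + (34 - 10))) = -2187/(1807 + 24*(-16 + 24)) = -2187/(1807 + 24*8) = -2187/(1807 + 192) = -2187/1999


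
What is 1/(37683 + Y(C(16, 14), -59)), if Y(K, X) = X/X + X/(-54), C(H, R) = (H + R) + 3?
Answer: 54/2034995 ≈ 2.6536e-5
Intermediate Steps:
C(H, R) = 3 + H + R
Y(K, X) = 1 - X/54 (Y(K, X) = 1 + X*(-1/54) = 1 - X/54)
1/(37683 + Y(C(16, 14), -59)) = 1/(37683 + (1 - 1/54*(-59))) = 1/(37683 + (1 + 59/54)) = 1/(37683 + 113/54) = 1/(2034995/54) = 54/2034995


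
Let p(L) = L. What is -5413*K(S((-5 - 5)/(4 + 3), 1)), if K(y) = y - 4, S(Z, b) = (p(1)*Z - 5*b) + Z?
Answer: 449279/7 ≈ 64183.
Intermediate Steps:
S(Z, b) = -5*b + 2*Z (S(Z, b) = (1*Z - 5*b) + Z = (Z - 5*b) + Z = -5*b + 2*Z)
K(y) = -4 + y
-5413*K(S((-5 - 5)/(4 + 3), 1)) = -5413*(-4 + (-5*1 + 2*((-5 - 5)/(4 + 3)))) = -5413*(-4 + (-5 + 2*(-10/7))) = -5413*(-4 + (-5 - 20/7)) = -5413*(-4 - 55/7) = -5413*(-83/7) = 449279/7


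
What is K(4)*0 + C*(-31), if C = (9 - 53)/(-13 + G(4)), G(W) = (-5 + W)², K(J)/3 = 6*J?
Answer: -341/3 ≈ -113.67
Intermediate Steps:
K(J) = 18*J (K(J) = 3*(6*J) = 18*J)
C = 11/3 (C = (9 - 53)/(-13 + (-5 + 4)²) = -44/(-13 + (-1)²) = -44/(-13 + 1) = -44/(-12) = -44*(-1/12) = 11/3 ≈ 3.6667)
K(4)*0 + C*(-31) = (18*4)*0 + (11/3)*(-31) = 72*0 - 341/3 = 0 - 341/3 = -341/3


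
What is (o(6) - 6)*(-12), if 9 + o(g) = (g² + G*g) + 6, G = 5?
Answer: -684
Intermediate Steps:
o(g) = -3 + g² + 5*g (o(g) = -9 + ((g² + 5*g) + 6) = -9 + (6 + g² + 5*g) = -3 + g² + 5*g)
(o(6) - 6)*(-12) = ((-3 + 6² + 5*6) - 6)*(-12) = ((-3 + 36 + 30) - 6)*(-12) = (63 - 6)*(-12) = 57*(-12) = -684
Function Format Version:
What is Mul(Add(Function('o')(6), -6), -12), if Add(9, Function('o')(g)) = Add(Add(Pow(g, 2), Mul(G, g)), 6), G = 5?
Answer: -684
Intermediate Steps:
Function('o')(g) = Add(-3, Pow(g, 2), Mul(5, g)) (Function('o')(g) = Add(-9, Add(Add(Pow(g, 2), Mul(5, g)), 6)) = Add(-9, Add(6, Pow(g, 2), Mul(5, g))) = Add(-3, Pow(g, 2), Mul(5, g)))
Mul(Add(Function('o')(6), -6), -12) = Mul(Add(Add(-3, Pow(6, 2), Mul(5, 6)), -6), -12) = Mul(Add(Add(-3, 36, 30), -6), -12) = Mul(Add(63, -6), -12) = Mul(57, -12) = -684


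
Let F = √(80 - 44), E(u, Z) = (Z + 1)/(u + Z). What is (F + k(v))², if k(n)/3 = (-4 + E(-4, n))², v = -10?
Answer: 60886809/38416 ≈ 1584.9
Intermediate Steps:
E(u, Z) = (1 + Z)/(Z + u)
F = 6 (F = √36 = 6)
k(n) = 3*(-4 + (1 + n)/(-4 + n))² (k(n) = 3*(-4 + (1 + n)/(n - 4))² = 3*(-4 + (1 + n)/(-4 + n))²)
(F + k(v))² = (6 + 3*(-17 + 3*(-10))²/(-4 - 10)²)² = (6 + 3*(-17 - 30)²/(-14)²)² = (6 + 3*(-47)²*(1/196))² = (6 + 3*2209*(1/196))² = (6 + 6627/196)² = (7803/196)² = 60886809/38416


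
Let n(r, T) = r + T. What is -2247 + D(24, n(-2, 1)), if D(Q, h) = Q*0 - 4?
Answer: -2251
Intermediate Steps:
n(r, T) = T + r
D(Q, h) = -4 (D(Q, h) = 0 - 4 = -4)
-2247 + D(24, n(-2, 1)) = -2247 - 4 = -2251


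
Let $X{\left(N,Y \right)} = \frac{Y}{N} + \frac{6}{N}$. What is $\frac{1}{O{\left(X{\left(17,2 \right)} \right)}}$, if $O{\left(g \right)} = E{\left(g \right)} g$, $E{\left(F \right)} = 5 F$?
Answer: $\frac{289}{320} \approx 0.90312$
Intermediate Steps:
$X{\left(N,Y \right)} = \frac{6}{N} + \frac{Y}{N}$
$O{\left(g \right)} = 5 g^{2}$ ($O{\left(g \right)} = 5 g g = 5 g^{2}$)
$\frac{1}{O{\left(X{\left(17,2 \right)} \right)}} = \frac{1}{5 \left(\frac{6 + 2}{17}\right)^{2}} = \frac{1}{5 \left(\frac{1}{17} \cdot 8\right)^{2}} = \frac{1}{5 \left(\frac{8}{17}\right)^{2}} = \frac{1}{5 \cdot \frac{64}{289}} = \frac{1}{\frac{320}{289}} = \frac{289}{320}$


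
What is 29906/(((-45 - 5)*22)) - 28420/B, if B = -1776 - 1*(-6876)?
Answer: -918913/28050 ≈ -32.760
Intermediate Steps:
B = 5100 (B = -1776 + 6876 = 5100)
29906/(((-45 - 5)*22)) - 28420/B = 29906/(((-45 - 5)*22)) - 28420/5100 = 29906/((-50*22)) - 28420*1/5100 = 29906/(-1100) - 1421/255 = 29906*(-1/1100) - 1421/255 = -14953/550 - 1421/255 = -918913/28050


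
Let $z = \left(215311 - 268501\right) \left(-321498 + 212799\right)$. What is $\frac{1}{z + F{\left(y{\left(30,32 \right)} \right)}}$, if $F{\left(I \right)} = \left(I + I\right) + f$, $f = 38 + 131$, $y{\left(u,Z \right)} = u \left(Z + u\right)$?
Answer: $\frac{1}{5781703699} \approx 1.7296 \cdot 10^{-10}$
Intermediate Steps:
$f = 169$
$z = 5781699810$ ($z = \left(-53190\right) \left(-108699\right) = 5781699810$)
$F{\left(I \right)} = 169 + 2 I$ ($F{\left(I \right)} = \left(I + I\right) + 169 = 2 I + 169 = 169 + 2 I$)
$\frac{1}{z + F{\left(y{\left(30,32 \right)} \right)}} = \frac{1}{5781699810 + \left(169 + 2 \cdot 30 \left(32 + 30\right)\right)} = \frac{1}{5781699810 + \left(169 + 2 \cdot 30 \cdot 62\right)} = \frac{1}{5781699810 + \left(169 + 2 \cdot 1860\right)} = \frac{1}{5781699810 + \left(169 + 3720\right)} = \frac{1}{5781699810 + 3889} = \frac{1}{5781703699}$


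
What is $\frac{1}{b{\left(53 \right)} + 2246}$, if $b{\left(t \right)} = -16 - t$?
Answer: $\frac{1}{2177} \approx 0.00045935$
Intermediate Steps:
$\frac{1}{b{\left(53 \right)} + 2246} = \frac{1}{\left(-16 - 53\right) + 2246} = \frac{1}{-69 + 2246} = \frac{1}{2177}$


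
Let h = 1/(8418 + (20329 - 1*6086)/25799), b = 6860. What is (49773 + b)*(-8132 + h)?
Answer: -100024688327965333/217190225 ≈ -4.6054e+8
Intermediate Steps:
h = 25799/217190225 (h = 1/(8418 + (20329 - 6086)*(1/25799)) = 1/(8418 + 14243*(1/25799)) = 1/(8418 + 14243/25799) = 1/(217190225/25799) = 25799/217190225 ≈ 0.00011879)
(49773 + b)*(-8132 + h) = (49773 + 6860)*(-8132 + 25799/217190225) = 56633*(-1766190883901/217190225) = -100024688327965333/217190225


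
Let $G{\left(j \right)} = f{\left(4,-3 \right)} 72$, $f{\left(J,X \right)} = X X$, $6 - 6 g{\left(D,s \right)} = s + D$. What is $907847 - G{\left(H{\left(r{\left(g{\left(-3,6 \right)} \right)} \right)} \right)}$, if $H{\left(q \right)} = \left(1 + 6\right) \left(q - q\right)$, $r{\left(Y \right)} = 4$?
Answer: $907199$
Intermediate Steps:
$g{\left(D,s \right)} = 1 - \frac{D}{6} - \frac{s}{6}$ ($g{\left(D,s \right)} = 1 - \frac{s + D}{6} = 1 - \frac{D + s}{6} = 1 - \left(\frac{D}{6} + \frac{s}{6}\right) = 1 - \frac{D}{6} - \frac{s}{6}$)
$H{\left(q \right)} = 0$ ($H{\left(q \right)} = 7 \cdot 0 = 0$)
$f{\left(J,X \right)} = X^{2}$
$G{\left(j \right)} = 648$ ($G{\left(j \right)} = \left(-3\right)^{2} \cdot 72 = 9 \cdot 72 = 648$)
$907847 - G{\left(H{\left(r{\left(g{\left(-3,6 \right)} \right)} \right)} \right)} = 907847 - 648 = 907199$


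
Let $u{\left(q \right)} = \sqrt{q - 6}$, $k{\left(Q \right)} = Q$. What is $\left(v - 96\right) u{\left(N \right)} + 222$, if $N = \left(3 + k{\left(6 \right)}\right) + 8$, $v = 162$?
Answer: $222 + 66 \sqrt{11} \approx 440.9$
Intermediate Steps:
$N = 17$ ($N = \left(3 + 6\right) + 8 = 9 + 8 = 17$)
$u{\left(q \right)} = \sqrt{-6 + q}$
$\left(v - 96\right) u{\left(N \right)} + 222 = \left(162 - 96\right) \sqrt{-6 + 17} + 222 = \left(162 - 96\right) \sqrt{11} + 222 = 66 \sqrt{11} + 222 = 222 + 66 \sqrt{11}$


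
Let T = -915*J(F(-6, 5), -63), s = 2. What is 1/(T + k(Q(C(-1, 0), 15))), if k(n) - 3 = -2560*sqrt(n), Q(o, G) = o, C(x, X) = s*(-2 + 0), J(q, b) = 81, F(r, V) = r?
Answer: -579/43115648 + 5*I/5389456 ≈ -1.3429e-5 + 9.2774e-7*I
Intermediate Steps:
C(x, X) = -4 (C(x, X) = 2*(-2 + 0) = 2*(-2) = -4)
k(n) = 3 - 2560*sqrt(n)
T = -74115 (T = -915*81 = -74115)
1/(T + k(Q(C(-1, 0), 15))) = 1/(-74115 + (3 - 5120*I)) = 1/(-74112 - 5120*I) = (-74112 + 5120*I)/5518802944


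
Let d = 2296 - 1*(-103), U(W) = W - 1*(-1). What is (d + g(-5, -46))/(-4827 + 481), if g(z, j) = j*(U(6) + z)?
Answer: -2307/4346 ≈ -0.53083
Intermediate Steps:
U(W) = 1 + W (U(W) = W + 1 = 1 + W)
g(z, j) = j*(7 + z) (g(z, j) = j*((1 + 6) + z) = j*(7 + z))
d = 2399 (d = 2296 + 103 = 2399)
(d + g(-5, -46))/(-4827 + 481) = (2399 - 46*(7 - 5))/(-4827 + 481) = (2399 - 46*2)/(-4346) = (2399 - 92)*(-1/4346) = 2307*(-1/4346) = -2307/4346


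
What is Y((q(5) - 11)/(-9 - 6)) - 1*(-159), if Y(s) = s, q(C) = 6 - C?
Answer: 479/3 ≈ 159.67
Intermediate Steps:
Y((q(5) - 11)/(-9 - 6)) - 1*(-159) = ((6 - 1*5) - 11)/(-9 - 6) - 1*(-159) = ((6 - 5) - 11)/(-15) + 159 = (1 - 11)*(-1/15) + 159 = -10*(-1/15) + 159 = 2/3 + 159 = 479/3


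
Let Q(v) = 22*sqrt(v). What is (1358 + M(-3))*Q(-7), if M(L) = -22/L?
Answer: 90112*I*sqrt(7)/3 ≈ 79471.0*I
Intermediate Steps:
(1358 + M(-3))*Q(-7) = (1358 - 22/(-3))*(22*sqrt(-7)) = (1358 - 22*(-1/3))*(22*(I*sqrt(7))) = (1358 + 22/3)*(22*I*sqrt(7)) = 4096*(22*I*sqrt(7))/3 = 90112*I*sqrt(7)/3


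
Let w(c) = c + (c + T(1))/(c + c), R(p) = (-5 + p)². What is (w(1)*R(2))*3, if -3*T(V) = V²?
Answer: 36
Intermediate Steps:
T(V) = -V²/3
w(c) = c + (-⅓ + c)/(2*c) (w(c) = c + (c - ⅓*1²)/(c + c) = c + (c - ⅓*1)/((2*c)) = c + (c - ⅓)*(1/(2*c)) = c + (-⅓ + c)*(1/(2*c)) = c + (-⅓ + c)/(2*c))
(w(1)*R(2))*3 = ((½ + 1 - ⅙/1)*(-5 + 2)²)*3 = ((½ + 1 - ⅙*1)*(-3)²)*3 = ((½ + 1 - ⅙)*9)*3 = ((4/3)*9)*3 = 12*3 = 36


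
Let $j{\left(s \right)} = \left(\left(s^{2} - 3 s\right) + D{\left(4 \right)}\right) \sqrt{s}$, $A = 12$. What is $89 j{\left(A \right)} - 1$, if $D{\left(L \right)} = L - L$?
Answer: $-1 + 19224 \sqrt{3} \approx 33296.0$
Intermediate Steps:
$D{\left(L \right)} = 0$
$j{\left(s \right)} = \sqrt{s} \left(s^{2} - 3 s\right)$ ($j{\left(s \right)} = \left(\left(s^{2} - 3 s\right) + 0\right) \sqrt{s} = \left(s^{2} - 3 s\right) \sqrt{s} = \sqrt{s} \left(s^{2} - 3 s\right)$)
$89 j{\left(A \right)} - 1 = 89 \cdot 12^{\frac{3}{2}} \left(-3 + 12\right) - 1 = 89 \cdot 24 \sqrt{3} \cdot 9 - 1 = 89 \cdot 216 \sqrt{3} - 1 = 19224 \sqrt{3} - 1 = -1 + 19224 \sqrt{3}$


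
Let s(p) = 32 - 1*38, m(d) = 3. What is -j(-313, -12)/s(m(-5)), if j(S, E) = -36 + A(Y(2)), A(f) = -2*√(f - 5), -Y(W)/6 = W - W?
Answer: -6 - I*√5/3 ≈ -6.0 - 0.74536*I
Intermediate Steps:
Y(W) = 0 (Y(W) = -6*(W - W) = -6*0 = 0)
A(f) = -2*√(-5 + f)
s(p) = -6 (s(p) = 32 - 38 = -6)
j(S, E) = -36 - 2*I*√5 (j(S, E) = -36 - 2*√(-5 + 0) = -36 - 2*I*√5)
-j(-313, -12)/s(m(-5)) = -(-36 - 2*I*√5)/(-6) = -(-36 - 2*I*√5)*(-1)/6 = -(6 + I*√5/3) = -6 - I*√5/3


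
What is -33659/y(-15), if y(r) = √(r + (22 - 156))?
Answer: 33659*I*√149/149 ≈ 2757.5*I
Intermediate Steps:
y(r) = √(-134 + r) (y(r) = √(r - 134) = √(-134 + r))
-33659/y(-15) = -33659/√(-134 - 15) = -33659*(-I*√149/149) = -(-33659)*I*√149/149 = 33659*I*√149/149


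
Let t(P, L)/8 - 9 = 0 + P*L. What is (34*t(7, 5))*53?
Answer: 634304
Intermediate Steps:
t(P, L) = 72 + 8*L*P (t(P, L) = 72 + 8*(0 + P*L) = 72 + 8*(0 + L*P) = 72 + 8*(L*P) = 72 + 8*L*P)
(34*t(7, 5))*53 = (34*(72 + 8*5*7))*53 = (34*(72 + 280))*53 = (34*352)*53 = 11968*53 = 634304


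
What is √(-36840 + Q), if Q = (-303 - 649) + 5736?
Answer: 2*I*√8014 ≈ 179.04*I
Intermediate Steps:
Q = 4784 (Q = -952 + 5736 = 4784)
√(-36840 + Q) = √(-36840 + 4784) = √(-32056) = 2*I*√8014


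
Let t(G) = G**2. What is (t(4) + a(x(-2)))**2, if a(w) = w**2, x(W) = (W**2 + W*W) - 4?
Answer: 1024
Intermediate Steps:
x(W) = -4 + 2*W**2 (x(W) = (W**2 + W**2) - 4 = 2*W**2 - 4 = -4 + 2*W**2)
(t(4) + a(x(-2)))**2 = (4**2 + (-4 + 2*(-2)**2)**2)**2 = (16 + (-4 + 2*4)**2)**2 = (16 + (-4 + 8)**2)**2 = (16 + 4**2)**2 = (16 + 16)**2 = 32**2 = 1024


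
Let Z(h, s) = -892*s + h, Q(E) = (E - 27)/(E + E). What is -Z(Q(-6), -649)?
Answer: -2315643/4 ≈ -5.7891e+5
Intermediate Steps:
Q(E) = (-27 + E)/(2*E) (Q(E) = (-27 + E)/((2*E)) = (-27 + E)*(1/(2*E)) = (-27 + E)/(2*E))
Z(h, s) = h - 892*s
-Z(Q(-6), -649) = -((½)*(-27 - 6)/(-6) - 892*(-649)) = -((½)*(-⅙)*(-33) + 578908) = -(11/4 + 578908) = -1*2315643/4 = -2315643/4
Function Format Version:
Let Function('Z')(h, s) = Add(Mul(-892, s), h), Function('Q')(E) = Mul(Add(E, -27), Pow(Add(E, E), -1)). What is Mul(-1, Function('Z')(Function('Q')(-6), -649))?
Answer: Rational(-2315643, 4) ≈ -5.7891e+5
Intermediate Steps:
Function('Q')(E) = Mul(Rational(1, 2), Pow(E, -1), Add(-27, E)) (Function('Q')(E) = Mul(Add(-27, E), Pow(Mul(2, E), -1)) = Mul(Add(-27, E), Mul(Rational(1, 2), Pow(E, -1))) = Mul(Rational(1, 2), Pow(E, -1), Add(-27, E)))
Function('Z')(h, s) = Add(h, Mul(-892, s))
Mul(-1, Function('Z')(Function('Q')(-6), -649)) = Mul(-1, Add(Mul(Rational(1, 2), Pow(-6, -1), Add(-27, -6)), Mul(-892, -649))) = Mul(-1, Add(Mul(Rational(1, 2), Rational(-1, 6), -33), 578908)) = Mul(-1, Add(Rational(11, 4), 578908)) = Mul(-1, Rational(2315643, 4)) = Rational(-2315643, 4)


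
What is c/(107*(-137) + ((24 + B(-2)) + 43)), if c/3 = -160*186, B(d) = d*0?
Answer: 465/76 ≈ 6.1184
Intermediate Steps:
B(d) = 0
c = -89280 (c = 3*(-160*186) = 3*(-29760) = -89280)
c/(107*(-137) + ((24 + B(-2)) + 43)) = -89280/(107*(-137) + ((24 + 0) + 43)) = -89280/(-14659 + (24 + 43)) = -89280/(-14659 + 67) = -89280/(-14592) = -89280*(-1/14592) = 465/76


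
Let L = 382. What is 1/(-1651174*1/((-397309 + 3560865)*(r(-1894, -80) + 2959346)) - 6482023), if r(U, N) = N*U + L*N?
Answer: -4872360264068/31582751295975675151 ≈ -1.5427e-7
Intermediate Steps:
r(U, N) = 382*N + N*U (r(U, N) = N*U + 382*N = 382*N + N*U)
1/(-1651174*1/((-397309 + 3560865)*(r(-1894, -80) + 2959346)) - 6482023) = 1/(-1651174*1/((-397309 + 3560865)*(-80*(382 - 1894) + 2959346)) - 6482023) = 1/(-1651174*1/(3163556*(-80*(-1512) + 2959346)) - 6482023) = 1/(-1651174*1/(3163556*(120960 + 2959346)) - 6482023) = 1/(-1651174/(3080306*3163556) - 6482023) = 1/(-1651174/9744720528136 - 6482023) = 1/(-1651174*1/9744720528136 - 6482023) = 1/(-825587/4872360264068 - 6482023) = 1/(-31582751295975675151/4872360264068) = -4872360264068/31582751295975675151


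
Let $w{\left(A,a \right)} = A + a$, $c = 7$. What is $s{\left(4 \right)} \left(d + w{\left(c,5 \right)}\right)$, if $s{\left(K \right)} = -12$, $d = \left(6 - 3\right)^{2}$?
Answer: $-252$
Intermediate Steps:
$d = 9$ ($d = 3^{2} = 9$)
$s{\left(4 \right)} \left(d + w{\left(c,5 \right)}\right) = - 12 \left(9 + \left(7 + 5\right)\right) = - 12 \left(9 + 12\right) = \left(-12\right) 21 = -252$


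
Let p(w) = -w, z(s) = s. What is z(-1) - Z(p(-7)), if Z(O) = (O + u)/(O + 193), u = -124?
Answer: -83/200 ≈ -0.41500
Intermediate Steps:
Z(O) = (-124 + O)/(193 + O) (Z(O) = (O - 124)/(O + 193) = (-124 + O)/(193 + O))
z(-1) - Z(p(-7)) = -1 - (-124 - 1*(-7))/(193 - 1*(-7)) = -1 - (-124 + 7)/(193 + 7) = -1 - (-117)/200 = -1 - 1*(-117/200) = -1 + 117/200 = -83/200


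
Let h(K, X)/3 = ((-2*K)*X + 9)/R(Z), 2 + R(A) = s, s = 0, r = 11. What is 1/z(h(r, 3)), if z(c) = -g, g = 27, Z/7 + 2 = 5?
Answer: -1/27 ≈ -0.037037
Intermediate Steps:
Z = 21 (Z = -14 + 7*5 = -14 + 35 = 21)
R(A) = -2 (R(A) = -2 + 0 = -2)
h(K, X) = -27/2 + 3*K*X (h(K, X) = 3*(((-2*K)*X + 9)/(-2)) = 3*((-2*K*X + 9)*(-1/2)) = 3*((9 - 2*K*X)*(-1/2)) = 3*(-9/2 + K*X) = -27/2 + 3*K*X)
z(c) = -27 (z(c) = -1*27 = -27)
1/z(h(r, 3)) = 1/(-27) = -1/27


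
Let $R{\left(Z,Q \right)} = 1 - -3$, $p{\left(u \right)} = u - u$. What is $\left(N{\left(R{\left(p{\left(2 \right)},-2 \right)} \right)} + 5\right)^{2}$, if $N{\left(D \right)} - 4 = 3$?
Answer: $144$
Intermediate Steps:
$p{\left(u \right)} = 0$
$R{\left(Z,Q \right)} = 4$ ($R{\left(Z,Q \right)} = 1 + 3 = 4$)
$N{\left(D \right)} = 7$ ($N{\left(D \right)} = 4 + 3 = 7$)
$\left(N{\left(R{\left(p{\left(2 \right)},-2 \right)} \right)} + 5\right)^{2} = \left(7 + 5\right)^{2} = 12^{2} = 144$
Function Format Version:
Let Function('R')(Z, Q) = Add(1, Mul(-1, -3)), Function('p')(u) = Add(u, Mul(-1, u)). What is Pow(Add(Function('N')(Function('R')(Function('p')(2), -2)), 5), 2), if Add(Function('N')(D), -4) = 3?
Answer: 144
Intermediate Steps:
Function('p')(u) = 0
Function('R')(Z, Q) = 4 (Function('R')(Z, Q) = Add(1, 3) = 4)
Function('N')(D) = 7 (Function('N')(D) = Add(4, 3) = 7)
Pow(Add(Function('N')(Function('R')(Function('p')(2), -2)), 5), 2) = Pow(Add(7, 5), 2) = Pow(12, 2) = 144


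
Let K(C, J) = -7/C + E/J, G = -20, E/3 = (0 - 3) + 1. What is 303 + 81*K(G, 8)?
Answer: 1353/5 ≈ 270.60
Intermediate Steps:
E = -6 (E = 3*((0 - 3) + 1) = 3*(-3 + 1) = 3*(-2) = -6)
K(C, J) = -7/C - 6/J
303 + 81*K(G, 8) = 303 + 81*(-7/(-20) - 6/8) = 303 + 81*(-7*(-1/20) - 6*1/8) = 303 + 81*(7/20 - 3/4) = 303 + 81*(-2/5) = 303 - 162/5 = 1353/5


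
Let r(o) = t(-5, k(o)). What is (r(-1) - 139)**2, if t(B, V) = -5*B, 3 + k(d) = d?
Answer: 12996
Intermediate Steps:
k(d) = -3 + d
r(o) = 25 (r(o) = -5*(-5) = 25)
(r(-1) - 139)**2 = (25 - 139)**2 = (-114)**2 = 12996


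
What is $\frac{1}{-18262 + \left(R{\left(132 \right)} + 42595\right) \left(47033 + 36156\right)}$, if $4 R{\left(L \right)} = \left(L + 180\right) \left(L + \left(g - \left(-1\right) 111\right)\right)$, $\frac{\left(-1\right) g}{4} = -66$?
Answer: $\frac{1}{6833209387} \approx 1.4634 \cdot 10^{-10}$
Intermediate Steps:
$g = 264$ ($g = \left(-4\right) \left(-66\right) = 264$)
$R{\left(L \right)} = \frac{\left(180 + L\right) \left(375 + L\right)}{4}$ ($R{\left(L \right)} = \frac{\left(L + 180\right) \left(L + \left(264 - \left(-1\right) 111\right)\right)}{4} = \frac{\left(180 + L\right) \left(L + \left(264 - -111\right)\right)}{4} = \frac{\left(180 + L\right) \left(L + \left(264 + 111\right)\right)}{4} = \frac{\left(180 + L\right) \left(L + 375\right)}{4} = \frac{\left(180 + L\right) \left(375 + L\right)}{4}$)
$\frac{1}{-18262 + \left(R{\left(132 \right)} + 42595\right) \left(47033 + 36156\right)} = \frac{1}{-18262 + \left(\left(16875 + \frac{132^{2}}{4} + \frac{555}{4} \cdot 132\right) + 42595\right) \left(47033 + 36156\right)} = \frac{1}{-18262 + \left(\left(16875 + \frac{1}{4} \cdot 17424 + 18315\right) + 42595\right) 83189} = \frac{1}{-18262 + \left(\left(16875 + 4356 + 18315\right) + 42595\right) 83189} = \frac{1}{-18262 + \left(39546 + 42595\right) 83189} = \frac{1}{-18262 + 82141 \cdot 83189} = \frac{1}{-18262 + 6833227649} = \frac{1}{6833209387}$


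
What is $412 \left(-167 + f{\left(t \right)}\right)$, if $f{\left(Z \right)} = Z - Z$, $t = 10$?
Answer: $-68804$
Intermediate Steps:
$f{\left(Z \right)} = 0$
$412 \left(-167 + f{\left(t \right)}\right) = 412 \left(-167 + 0\right) = 412 \left(-167\right) = -68804$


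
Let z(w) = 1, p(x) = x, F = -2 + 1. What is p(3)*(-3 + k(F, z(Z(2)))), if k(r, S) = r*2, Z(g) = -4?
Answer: -15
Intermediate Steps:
F = -1
k(r, S) = 2*r
p(3)*(-3 + k(F, z(Z(2)))) = 3*(-3 + 2*(-1)) = 3*(-3 - 2) = 3*(-5) = -15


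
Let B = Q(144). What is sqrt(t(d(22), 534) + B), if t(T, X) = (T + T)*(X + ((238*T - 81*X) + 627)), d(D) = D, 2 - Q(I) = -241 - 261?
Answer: 2*I*sqrt(405301) ≈ 1273.3*I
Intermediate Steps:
Q(I) = 504 (Q(I) = 2 - (-241 - 261) = 2 - 1*(-502) = 2 + 502 = 504)
t(T, X) = 2*T*(627 - 80*X + 238*T) (t(T, X) = (2*T)*(X + ((-81*X + 238*T) + 627)) = (2*T)*(X + (627 - 81*X + 238*T)) = (2*T)*(627 - 80*X + 238*T) = 2*T*(627 - 80*X + 238*T))
B = 504
sqrt(t(d(22), 534) + B) = sqrt(2*22*(627 - 80*534 + 238*22) + 504) = sqrt(2*22*(627 - 42720 + 5236) + 504) = sqrt(2*22*(-36857) + 504) = sqrt(-1621708 + 504) = sqrt(-1621204) = 2*I*sqrt(405301)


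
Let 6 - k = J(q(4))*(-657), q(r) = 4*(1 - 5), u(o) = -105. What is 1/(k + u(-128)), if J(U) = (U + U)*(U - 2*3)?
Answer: 1/462429 ≈ 2.1625e-6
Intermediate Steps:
q(r) = -16 (q(r) = 4*(-4) = -16)
J(U) = 2*U*(-6 + U) (J(U) = (2*U)*(U - 6) = (2*U)*(-6 + U) = 2*U*(-6 + U))
k = 462534 (k = 6 - 2*(-16)*(-6 - 16)*(-657) = 6 - 2*(-16)*(-22)*(-657) = 6 - 704*(-657) = 6 - 1*(-462528) = 6 + 462528 = 462534)
1/(k + u(-128)) = 1/(462534 - 105) = 1/462429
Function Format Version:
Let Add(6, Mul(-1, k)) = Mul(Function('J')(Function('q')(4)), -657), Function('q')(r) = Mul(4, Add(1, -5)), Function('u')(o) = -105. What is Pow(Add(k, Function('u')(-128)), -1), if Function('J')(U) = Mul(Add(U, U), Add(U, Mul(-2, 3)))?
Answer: Rational(1, 462429) ≈ 2.1625e-6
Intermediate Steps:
Function('q')(r) = -16 (Function('q')(r) = Mul(4, -4) = -16)
Function('J')(U) = Mul(2, U, Add(-6, U)) (Function('J')(U) = Mul(Mul(2, U), Add(U, -6)) = Mul(Mul(2, U), Add(-6, U)) = Mul(2, U, Add(-6, U)))
k = 462534 (k = Add(6, Mul(-1, Mul(Mul(2, -16, Add(-6, -16)), -657))) = Add(6, Mul(-1, Mul(Mul(2, -16, -22), -657))) = Add(6, Mul(-1, Mul(704, -657))) = Add(6, Mul(-1, -462528)) = Add(6, 462528) = 462534)
Pow(Add(k, Function('u')(-128)), -1) = Pow(Add(462534, -105), -1) = Pow(462429, -1) = Rational(1, 462429)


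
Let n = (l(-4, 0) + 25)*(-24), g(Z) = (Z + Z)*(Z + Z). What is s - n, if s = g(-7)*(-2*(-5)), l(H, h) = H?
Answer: 2464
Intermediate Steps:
g(Z) = 4*Z² (g(Z) = (2*Z)*(2*Z) = 4*Z²)
n = -504 (n = (-4 + 25)*(-24) = 21*(-24) = -504)
s = 1960 (s = (4*(-7)²)*(-2*(-5)) = (4*49)*10 = 196*10 = 1960)
s - n = 1960 - 1*(-504) = 1960 + 504 = 2464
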